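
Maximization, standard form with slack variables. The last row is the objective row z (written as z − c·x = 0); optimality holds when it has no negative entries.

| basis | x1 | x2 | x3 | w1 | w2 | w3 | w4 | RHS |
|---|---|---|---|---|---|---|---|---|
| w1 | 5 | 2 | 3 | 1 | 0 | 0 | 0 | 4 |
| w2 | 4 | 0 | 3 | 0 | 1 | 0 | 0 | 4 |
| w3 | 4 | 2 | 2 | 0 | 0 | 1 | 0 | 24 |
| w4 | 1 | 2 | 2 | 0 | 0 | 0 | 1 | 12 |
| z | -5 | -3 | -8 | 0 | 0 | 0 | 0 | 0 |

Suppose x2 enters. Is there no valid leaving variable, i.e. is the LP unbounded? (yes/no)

no

Column x2 has positive entries in row(s) 1, 3, 4, so the ratio test bounds it — not unbounded.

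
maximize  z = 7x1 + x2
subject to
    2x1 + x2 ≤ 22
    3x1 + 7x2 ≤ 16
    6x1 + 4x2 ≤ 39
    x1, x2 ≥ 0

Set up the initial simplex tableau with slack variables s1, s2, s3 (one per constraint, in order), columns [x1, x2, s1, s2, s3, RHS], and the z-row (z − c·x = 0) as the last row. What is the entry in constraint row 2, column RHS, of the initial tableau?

16

The RHS of constraint 2 is b_2 = 16.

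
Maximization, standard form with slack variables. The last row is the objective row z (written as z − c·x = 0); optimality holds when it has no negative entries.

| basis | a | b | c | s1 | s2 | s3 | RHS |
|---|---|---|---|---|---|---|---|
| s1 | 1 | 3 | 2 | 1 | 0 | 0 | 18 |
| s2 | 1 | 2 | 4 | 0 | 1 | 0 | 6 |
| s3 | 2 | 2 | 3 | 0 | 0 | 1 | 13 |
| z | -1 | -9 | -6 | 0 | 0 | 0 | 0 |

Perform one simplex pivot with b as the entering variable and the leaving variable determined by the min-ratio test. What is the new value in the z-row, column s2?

Ratio test on column b — row 1: 18/3 = 6; row 2: 6/2 = 3; row 3: 13/2 = 13/2. Minimum is 3 at row 2 (s2 leaves); pivot element 2.
Divide row 2 by 2; eliminate column b from the other rows.
z-row update in column s2: 0 − (-9)·(1/2) = 9/2.

9/2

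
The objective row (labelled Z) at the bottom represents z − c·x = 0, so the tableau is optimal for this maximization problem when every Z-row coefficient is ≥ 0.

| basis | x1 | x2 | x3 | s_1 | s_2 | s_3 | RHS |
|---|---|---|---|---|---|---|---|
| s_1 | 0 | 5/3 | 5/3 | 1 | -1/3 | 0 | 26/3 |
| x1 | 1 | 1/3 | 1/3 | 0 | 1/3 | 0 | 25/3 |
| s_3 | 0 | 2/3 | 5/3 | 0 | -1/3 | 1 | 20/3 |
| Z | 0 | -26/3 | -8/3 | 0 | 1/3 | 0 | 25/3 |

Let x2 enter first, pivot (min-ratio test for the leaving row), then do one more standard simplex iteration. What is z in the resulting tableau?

153/2

Ratio test on column x2 — row 1: (26/3)/(5/3) = 26/5; row 2: (25/3)/(1/3) = 25; row 3: (20/3)/(2/3) = 10. Minimum is 26/5 at row 1 (s_1 leaves); pivot element 5/3.
Pivot on row 1; the Z-row RHS becomes 25/3 − (-26/3)·(26/5) = 267/5.
Next entering variable (most negative Z-row entry -7/5): s_2.
Ratio test on column s_2 — row 1: entry -1/5 ≤ 0; row 2: (33/5)/(2/5) = 33/2; row 3: entry -1/5 ≤ 0. Minimum is 33/2 at row 2 (x1 leaves); pivot element 2/5.
After the second pivot the Z-row RHS is 267/5 − (-7/5)·(33/2) = 153/2.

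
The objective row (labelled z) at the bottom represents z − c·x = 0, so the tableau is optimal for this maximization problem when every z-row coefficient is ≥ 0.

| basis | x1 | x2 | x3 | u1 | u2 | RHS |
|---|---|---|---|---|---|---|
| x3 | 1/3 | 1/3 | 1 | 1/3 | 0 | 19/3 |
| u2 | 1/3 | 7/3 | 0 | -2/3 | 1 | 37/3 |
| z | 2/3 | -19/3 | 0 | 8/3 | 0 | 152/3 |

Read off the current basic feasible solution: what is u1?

0

u1 is not in the basis, so in the current basic feasible solution u1 = 0.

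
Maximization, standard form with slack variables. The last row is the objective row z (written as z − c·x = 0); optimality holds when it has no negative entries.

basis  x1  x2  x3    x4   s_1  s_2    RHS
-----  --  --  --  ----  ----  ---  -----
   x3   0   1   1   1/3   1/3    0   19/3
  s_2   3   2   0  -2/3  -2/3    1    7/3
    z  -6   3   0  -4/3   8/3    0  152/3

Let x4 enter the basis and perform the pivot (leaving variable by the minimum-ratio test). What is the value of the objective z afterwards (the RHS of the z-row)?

76

Ratio test on column x4 — row 1: (19/3)/(1/3) = 19; row 2: entry -2/3 ≤ 0. Minimum is 19 at row 1 (x3 leaves); pivot element 1/3.
Pivot on row 1; the z-row RHS becomes 152/3 − (-4/3)·19 = 76.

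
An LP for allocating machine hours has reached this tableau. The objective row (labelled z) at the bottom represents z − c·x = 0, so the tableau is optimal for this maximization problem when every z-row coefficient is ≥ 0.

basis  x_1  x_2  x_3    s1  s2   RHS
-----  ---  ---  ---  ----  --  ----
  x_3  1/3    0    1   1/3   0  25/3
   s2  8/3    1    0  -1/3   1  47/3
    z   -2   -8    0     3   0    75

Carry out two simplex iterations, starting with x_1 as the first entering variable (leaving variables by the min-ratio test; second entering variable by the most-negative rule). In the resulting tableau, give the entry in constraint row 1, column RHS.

Ratio test on column x_1 — row 1: (25/3)/(1/3) = 25; row 2: (47/3)/(8/3) = 47/8. Minimum is 47/8 at row 2 (s2 leaves); pivot element 8/3.
Divide row 2 by 8/3; eliminate column x_1 from the other rows.
Second iteration: most negative z-row entry is -29/4 in column x_2, so x_2 enters.
Ratio test on column x_2 — row 1: entry -1/8 ≤ 0; row 2: (47/8)/(3/8) = 47/3. Minimum is 47/3 at row 2 (x_1 leaves); pivot element 3/8.
Divide row 2 by 3/8; eliminate column x_2 from the other rows.
After both pivots, the entry at constraint row 1, column RHS is 25/3.

25/3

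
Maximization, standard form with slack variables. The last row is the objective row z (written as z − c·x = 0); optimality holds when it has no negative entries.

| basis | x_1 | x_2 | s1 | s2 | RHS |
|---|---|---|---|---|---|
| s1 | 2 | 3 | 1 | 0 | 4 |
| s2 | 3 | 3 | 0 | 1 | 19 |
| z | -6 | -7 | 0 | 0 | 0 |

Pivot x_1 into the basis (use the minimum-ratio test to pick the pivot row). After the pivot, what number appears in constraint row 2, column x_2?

-3/2

Ratio test on column x_1 — row 1: 4/2 = 2; row 2: 19/3 = 19/3. Minimum is 2 at row 1 (s1 leaves); pivot element 2.
Divide row 1 by 2; eliminate column x_1 from the other rows.
Row 2 update in column x_2: 3 − 3·(3/2) = -3/2.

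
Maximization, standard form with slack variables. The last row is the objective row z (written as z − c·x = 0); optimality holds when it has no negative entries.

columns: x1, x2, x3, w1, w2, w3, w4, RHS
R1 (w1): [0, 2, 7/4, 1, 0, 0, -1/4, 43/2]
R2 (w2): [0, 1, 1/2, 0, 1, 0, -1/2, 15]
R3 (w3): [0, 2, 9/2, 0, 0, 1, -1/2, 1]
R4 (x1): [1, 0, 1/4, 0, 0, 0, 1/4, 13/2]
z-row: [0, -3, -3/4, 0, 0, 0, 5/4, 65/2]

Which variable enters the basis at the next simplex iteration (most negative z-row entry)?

x2

Negative z-row entries: x2: -3, x3: -3/4.
The most negative is -3 in column x2, so x2 enters.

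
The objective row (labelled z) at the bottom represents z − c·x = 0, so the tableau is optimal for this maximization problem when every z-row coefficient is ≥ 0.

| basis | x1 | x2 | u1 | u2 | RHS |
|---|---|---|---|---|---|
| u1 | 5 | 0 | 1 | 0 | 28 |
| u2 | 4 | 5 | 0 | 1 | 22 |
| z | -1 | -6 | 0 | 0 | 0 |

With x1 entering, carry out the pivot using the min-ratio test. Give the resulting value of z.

11/2

Ratio test on column x1 — row 1: 28/5 = 28/5; row 2: 22/4 = 11/2. Minimum is 11/2 at row 2 (u2 leaves); pivot element 4.
Pivot on row 2; the z-row RHS becomes 0 − (-1)·(11/2) = 11/2.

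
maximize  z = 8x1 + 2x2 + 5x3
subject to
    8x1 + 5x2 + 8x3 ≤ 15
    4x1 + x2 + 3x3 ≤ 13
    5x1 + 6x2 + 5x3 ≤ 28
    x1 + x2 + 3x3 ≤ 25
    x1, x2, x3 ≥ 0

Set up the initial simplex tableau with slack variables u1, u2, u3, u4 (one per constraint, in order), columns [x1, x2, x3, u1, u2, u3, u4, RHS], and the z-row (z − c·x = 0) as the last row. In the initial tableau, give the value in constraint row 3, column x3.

5

Constraint 3 has coefficient 5 on x3.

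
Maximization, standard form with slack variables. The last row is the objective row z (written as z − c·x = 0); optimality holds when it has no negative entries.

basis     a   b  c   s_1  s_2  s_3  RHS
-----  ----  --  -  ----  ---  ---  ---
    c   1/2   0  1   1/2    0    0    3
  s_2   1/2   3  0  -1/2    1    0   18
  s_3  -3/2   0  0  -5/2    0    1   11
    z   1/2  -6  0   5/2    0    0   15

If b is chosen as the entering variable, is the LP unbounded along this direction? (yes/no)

Column b has positive entries in row(s) 2, so the ratio test bounds it — not unbounded.

no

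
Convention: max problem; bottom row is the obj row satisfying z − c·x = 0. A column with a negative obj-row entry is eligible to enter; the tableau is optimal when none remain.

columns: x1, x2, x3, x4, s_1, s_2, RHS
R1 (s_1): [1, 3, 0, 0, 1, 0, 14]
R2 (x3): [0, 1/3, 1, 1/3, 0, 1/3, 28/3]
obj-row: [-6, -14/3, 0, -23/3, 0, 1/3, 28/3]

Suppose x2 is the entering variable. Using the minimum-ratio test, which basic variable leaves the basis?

Column x2 entries and ratios — s_1: 14/3 = 14/3; x3: (28/3)/(1/3) = 28.
Smallest ratio is 14/3 in the row of s_1, so s_1 leaves.

s_1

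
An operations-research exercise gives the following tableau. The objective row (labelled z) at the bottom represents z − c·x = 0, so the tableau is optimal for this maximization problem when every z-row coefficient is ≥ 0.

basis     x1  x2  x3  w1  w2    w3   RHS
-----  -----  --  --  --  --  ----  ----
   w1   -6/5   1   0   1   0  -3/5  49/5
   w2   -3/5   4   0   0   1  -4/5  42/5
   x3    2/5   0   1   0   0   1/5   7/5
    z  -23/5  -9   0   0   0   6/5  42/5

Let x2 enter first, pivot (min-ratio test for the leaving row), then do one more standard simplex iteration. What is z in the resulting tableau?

Ratio test on column x2 — row 1: (49/5)/1 = 49/5; row 2: (42/5)/4 = 21/10; row 3: entry 0 ≤ 0. Minimum is 21/10 at row 2 (w2 leaves); pivot element 4.
Pivot on row 2; the z-row RHS becomes 42/5 − (-9)·(21/10) = 273/10.
Next entering variable (most negative z-row entry -119/20): x1.
Ratio test on column x1 — row 1: entry -21/20 ≤ 0; row 2: entry -3/20 ≤ 0; row 3: (7/5)/(2/5) = 7/2. Minimum is 7/2 at row 3 (x3 leaves); pivot element 2/5.
After the second pivot the z-row RHS is 273/10 − (-119/20)·(7/2) = 385/8.

385/8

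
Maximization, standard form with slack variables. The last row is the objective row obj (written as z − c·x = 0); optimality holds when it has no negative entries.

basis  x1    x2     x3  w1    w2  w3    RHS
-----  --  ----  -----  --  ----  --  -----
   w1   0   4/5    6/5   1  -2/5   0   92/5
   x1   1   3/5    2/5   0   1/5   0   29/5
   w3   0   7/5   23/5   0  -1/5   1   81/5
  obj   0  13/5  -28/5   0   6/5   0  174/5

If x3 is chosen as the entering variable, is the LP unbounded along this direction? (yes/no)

no

Column x3 has positive entries in row(s) 1, 2, 3, so the ratio test bounds it — not unbounded.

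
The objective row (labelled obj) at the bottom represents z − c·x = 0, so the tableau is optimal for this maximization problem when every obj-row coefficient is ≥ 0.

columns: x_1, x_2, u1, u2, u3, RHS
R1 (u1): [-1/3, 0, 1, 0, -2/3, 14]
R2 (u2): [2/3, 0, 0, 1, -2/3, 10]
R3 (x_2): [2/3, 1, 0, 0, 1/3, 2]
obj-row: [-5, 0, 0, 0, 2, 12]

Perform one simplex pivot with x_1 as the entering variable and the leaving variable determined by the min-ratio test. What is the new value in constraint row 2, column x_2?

-1

Ratio test on column x_1 — row 1: entry -1/3 ≤ 0; row 2: 10/(2/3) = 15; row 3: 2/(2/3) = 3. Minimum is 3 at row 3 (x_2 leaves); pivot element 2/3.
Divide row 3 by 2/3; eliminate column x_1 from the other rows.
Row 2 update in column x_2: 0 − (2/3)·(3/2) = -1.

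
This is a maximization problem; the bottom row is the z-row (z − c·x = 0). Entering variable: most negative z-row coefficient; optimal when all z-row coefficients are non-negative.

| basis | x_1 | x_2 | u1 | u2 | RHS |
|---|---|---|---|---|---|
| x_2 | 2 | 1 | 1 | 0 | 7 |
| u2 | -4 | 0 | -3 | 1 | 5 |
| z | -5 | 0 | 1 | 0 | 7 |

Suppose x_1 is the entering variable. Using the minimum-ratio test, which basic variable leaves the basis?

x_2

Column x_1 entries and ratios — x_2: 7/2 = 7/2; u2: -4 ≤ 0, skip.
Smallest ratio is 7/2 in the row of x_2, so x_2 leaves.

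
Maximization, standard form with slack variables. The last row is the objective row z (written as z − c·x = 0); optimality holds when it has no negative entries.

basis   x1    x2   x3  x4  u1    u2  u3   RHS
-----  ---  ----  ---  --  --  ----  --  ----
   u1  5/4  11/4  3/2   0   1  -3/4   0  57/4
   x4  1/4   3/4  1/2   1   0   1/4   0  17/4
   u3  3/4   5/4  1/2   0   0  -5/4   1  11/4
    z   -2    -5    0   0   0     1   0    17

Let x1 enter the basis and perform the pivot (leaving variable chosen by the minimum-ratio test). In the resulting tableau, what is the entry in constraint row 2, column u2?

Ratio test on column x1 — row 1: (57/4)/(5/4) = 57/5; row 2: (17/4)/(1/4) = 17; row 3: (11/4)/(3/4) = 11/3. Minimum is 11/3 at row 3 (u3 leaves); pivot element 3/4.
Divide row 3 by 3/4; eliminate column x1 from the other rows.
Row 2 update in column u2: 1/4 − (1/4)·(-5/3) = 2/3.

2/3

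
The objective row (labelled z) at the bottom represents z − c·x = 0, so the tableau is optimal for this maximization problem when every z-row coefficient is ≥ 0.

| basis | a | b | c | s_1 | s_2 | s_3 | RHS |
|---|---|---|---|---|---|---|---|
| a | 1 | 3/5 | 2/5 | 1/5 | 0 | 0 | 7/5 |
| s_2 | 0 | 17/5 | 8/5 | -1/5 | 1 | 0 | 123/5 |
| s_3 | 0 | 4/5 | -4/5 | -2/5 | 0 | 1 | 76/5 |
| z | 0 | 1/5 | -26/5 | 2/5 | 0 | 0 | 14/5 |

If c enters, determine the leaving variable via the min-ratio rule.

a

Column c entries and ratios — a: (7/5)/(2/5) = 7/2; s_2: (123/5)/(8/5) = 123/8; s_3: -4/5 ≤ 0, skip.
Smallest ratio is 7/2 in the row of a, so a leaves.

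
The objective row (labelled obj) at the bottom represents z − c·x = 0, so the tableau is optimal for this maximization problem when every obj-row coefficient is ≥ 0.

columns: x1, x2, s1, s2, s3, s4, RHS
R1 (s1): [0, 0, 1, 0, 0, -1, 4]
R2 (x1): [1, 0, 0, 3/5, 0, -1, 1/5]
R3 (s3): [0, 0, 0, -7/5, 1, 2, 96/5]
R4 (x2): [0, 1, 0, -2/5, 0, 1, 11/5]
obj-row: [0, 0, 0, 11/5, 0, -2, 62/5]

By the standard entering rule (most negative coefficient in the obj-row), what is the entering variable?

Negative obj-row entries: s4: -2.
The most negative is -2 in column s4, so s4 enters.

s4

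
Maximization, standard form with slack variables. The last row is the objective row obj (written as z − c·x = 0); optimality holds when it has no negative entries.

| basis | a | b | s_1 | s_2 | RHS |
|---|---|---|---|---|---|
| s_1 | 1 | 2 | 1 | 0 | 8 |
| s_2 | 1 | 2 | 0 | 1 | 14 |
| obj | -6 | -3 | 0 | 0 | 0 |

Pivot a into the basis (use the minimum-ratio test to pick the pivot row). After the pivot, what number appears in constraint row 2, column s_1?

-1

Ratio test on column a — row 1: 8/1 = 8; row 2: 14/1 = 14. Minimum is 8 at row 1 (s_1 leaves); pivot element 1.
Divide row 1 by 1; eliminate column a from the other rows.
Row 2 update in column s_1: 0 − 1·1 = -1.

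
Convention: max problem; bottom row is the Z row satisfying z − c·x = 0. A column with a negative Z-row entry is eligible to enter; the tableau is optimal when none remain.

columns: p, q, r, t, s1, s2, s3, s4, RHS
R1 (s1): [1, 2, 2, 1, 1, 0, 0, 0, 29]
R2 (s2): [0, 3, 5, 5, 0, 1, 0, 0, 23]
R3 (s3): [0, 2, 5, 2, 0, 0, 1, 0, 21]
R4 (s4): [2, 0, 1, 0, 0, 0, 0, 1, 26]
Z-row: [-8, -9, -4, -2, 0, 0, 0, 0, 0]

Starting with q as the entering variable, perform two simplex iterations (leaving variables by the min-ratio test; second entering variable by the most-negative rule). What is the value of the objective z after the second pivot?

Ratio test on column q — row 1: 29/2 = 29/2; row 2: 23/3 = 23/3; row 3: 21/2 = 21/2; row 4: entry 0 ≤ 0. Minimum is 23/3 at row 2 (s2 leaves); pivot element 3.
Pivot on row 2; the Z-row RHS becomes 0 − (-9)·(23/3) = 69.
Next entering variable (most negative Z-row entry -8): p.
Ratio test on column p — row 1: (41/3)/1 = 41/3; row 2: entry 0 ≤ 0; row 3: entry 0 ≤ 0; row 4: 26/2 = 13. Minimum is 13 at row 4 (s4 leaves); pivot element 2.
After the second pivot the Z-row RHS is 69 − (-8)·13 = 173.

173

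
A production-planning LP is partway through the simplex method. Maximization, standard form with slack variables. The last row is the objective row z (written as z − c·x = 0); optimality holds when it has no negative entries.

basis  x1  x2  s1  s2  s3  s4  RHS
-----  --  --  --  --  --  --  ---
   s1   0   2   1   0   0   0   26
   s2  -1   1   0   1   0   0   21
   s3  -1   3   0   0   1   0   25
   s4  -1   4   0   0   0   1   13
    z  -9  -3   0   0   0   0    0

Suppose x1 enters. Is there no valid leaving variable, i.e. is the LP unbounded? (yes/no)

yes

Every constraint-row entry in column x1 is ≤ 0, so increasing x1 is unbounded.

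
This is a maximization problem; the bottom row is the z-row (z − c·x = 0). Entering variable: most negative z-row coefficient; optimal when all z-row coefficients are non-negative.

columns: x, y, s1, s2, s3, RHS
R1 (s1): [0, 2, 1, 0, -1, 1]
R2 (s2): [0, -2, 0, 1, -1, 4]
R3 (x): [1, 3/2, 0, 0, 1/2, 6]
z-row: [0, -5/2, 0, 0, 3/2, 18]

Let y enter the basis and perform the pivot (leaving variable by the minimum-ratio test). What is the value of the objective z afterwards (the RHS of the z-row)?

77/4

Ratio test on column y — row 1: 1/2 = 1/2; row 2: entry -2 ≤ 0; row 3: 6/(3/2) = 4. Minimum is 1/2 at row 1 (s1 leaves); pivot element 2.
Pivot on row 1; the z-row RHS becomes 18 − (-5/2)·(1/2) = 77/4.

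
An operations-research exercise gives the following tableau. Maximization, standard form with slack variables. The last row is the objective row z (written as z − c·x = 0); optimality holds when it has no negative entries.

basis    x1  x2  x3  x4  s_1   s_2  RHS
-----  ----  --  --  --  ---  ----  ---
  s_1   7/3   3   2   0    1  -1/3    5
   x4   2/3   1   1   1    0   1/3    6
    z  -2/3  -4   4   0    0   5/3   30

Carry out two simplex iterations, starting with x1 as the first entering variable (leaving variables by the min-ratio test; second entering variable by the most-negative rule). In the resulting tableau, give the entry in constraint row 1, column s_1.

1/3

Ratio test on column x1 — row 1: 5/(7/3) = 15/7; row 2: 6/(2/3) = 9. Minimum is 15/7 at row 1 (s_1 leaves); pivot element 7/3.
Divide row 1 by 7/3; eliminate column x1 from the other rows.
Second iteration: most negative z-row entry is -22/7 in column x2, so x2 enters.
Ratio test on column x2 — row 1: (15/7)/(9/7) = 5/3; row 2: (32/7)/(1/7) = 32. Minimum is 5/3 at row 1 (x1 leaves); pivot element 9/7.
Divide row 1 by 9/7; eliminate column x2 from the other rows.
After both pivots, the entry at constraint row 1, column s_1 is 1/3.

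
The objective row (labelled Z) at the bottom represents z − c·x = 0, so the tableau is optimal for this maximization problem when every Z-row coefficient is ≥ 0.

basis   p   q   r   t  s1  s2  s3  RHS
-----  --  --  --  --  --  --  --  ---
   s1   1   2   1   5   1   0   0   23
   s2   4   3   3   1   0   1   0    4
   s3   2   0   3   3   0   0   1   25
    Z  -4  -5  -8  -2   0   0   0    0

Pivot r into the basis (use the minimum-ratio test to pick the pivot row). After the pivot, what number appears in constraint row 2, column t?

Ratio test on column r — row 1: 23/1 = 23; row 2: 4/3 = 4/3; row 3: 25/3 = 25/3. Minimum is 4/3 at row 2 (s2 leaves); pivot element 3.
Divide row 2 by 3; eliminate column r from the other rows.
In the new row 2, the t entry is the old entry divided by the pivot: 1/3 = 1/3.

1/3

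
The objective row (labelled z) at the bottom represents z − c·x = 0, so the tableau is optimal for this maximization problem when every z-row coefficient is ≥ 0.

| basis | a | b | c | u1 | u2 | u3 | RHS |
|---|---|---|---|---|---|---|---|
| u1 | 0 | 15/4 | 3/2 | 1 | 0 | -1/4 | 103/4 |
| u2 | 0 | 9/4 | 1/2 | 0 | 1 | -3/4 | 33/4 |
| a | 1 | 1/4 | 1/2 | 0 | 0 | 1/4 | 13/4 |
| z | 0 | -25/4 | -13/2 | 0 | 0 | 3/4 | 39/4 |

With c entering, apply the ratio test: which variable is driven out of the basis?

a

Column c entries and ratios — u1: (103/4)/(3/2) = 103/6; u2: (33/4)/(1/2) = 33/2; a: (13/4)/(1/2) = 13/2.
Smallest ratio is 13/2 in the row of a, so a leaves.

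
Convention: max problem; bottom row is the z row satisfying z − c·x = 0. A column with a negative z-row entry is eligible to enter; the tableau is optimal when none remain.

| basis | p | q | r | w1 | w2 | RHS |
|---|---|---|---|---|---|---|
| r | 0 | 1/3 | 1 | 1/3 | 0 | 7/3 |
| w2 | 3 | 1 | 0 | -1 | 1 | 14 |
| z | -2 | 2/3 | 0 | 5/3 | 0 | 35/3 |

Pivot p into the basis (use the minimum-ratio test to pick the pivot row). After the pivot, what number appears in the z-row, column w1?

Ratio test on column p — row 1: entry 0 ≤ 0; row 2: 14/3 = 14/3. Minimum is 14/3 at row 2 (w2 leaves); pivot element 3.
Divide row 2 by 3; eliminate column p from the other rows.
z-row update in column w1: 5/3 − (-2)·(-1/3) = 1.

1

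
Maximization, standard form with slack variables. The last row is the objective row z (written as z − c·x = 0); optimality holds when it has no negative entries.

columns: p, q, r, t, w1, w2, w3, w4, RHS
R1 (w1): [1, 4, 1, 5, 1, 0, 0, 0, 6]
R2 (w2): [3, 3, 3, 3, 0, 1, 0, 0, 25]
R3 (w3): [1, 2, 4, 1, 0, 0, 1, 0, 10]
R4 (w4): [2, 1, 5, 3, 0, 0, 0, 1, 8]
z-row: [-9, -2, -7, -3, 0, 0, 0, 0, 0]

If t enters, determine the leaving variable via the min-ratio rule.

Column t entries and ratios — w1: 6/5 = 6/5; w2: 25/3 = 25/3; w3: 10/1 = 10; w4: 8/3 = 8/3.
Smallest ratio is 6/5 in the row of w1, so w1 leaves.

w1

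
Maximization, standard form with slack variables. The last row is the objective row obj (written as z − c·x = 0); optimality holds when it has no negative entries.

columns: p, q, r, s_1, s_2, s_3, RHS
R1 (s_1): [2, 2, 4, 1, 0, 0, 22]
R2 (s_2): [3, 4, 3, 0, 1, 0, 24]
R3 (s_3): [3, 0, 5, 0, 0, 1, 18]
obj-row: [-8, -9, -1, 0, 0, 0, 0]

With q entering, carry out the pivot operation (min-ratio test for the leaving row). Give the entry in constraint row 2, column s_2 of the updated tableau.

Ratio test on column q — row 1: 22/2 = 11; row 2: 24/4 = 6; row 3: entry 0 ≤ 0. Minimum is 6 at row 2 (s_2 leaves); pivot element 4.
Divide row 2 by 4; eliminate column q from the other rows.
In the new row 2, the s_2 entry is the old entry divided by the pivot: 1/4 = 1/4.

1/4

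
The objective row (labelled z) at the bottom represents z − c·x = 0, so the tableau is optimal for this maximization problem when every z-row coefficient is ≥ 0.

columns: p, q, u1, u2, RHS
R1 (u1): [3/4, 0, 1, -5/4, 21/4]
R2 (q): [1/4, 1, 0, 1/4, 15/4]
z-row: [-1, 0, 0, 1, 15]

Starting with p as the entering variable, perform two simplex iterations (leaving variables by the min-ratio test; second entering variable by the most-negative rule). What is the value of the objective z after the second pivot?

Ratio test on column p — row 1: (21/4)/(3/4) = 7; row 2: (15/4)/(1/4) = 15. Minimum is 7 at row 1 (u1 leaves); pivot element 3/4.
Pivot on row 1; the z-row RHS becomes 15 − (-1)·7 = 22.
Next entering variable (most negative z-row entry -2/3): u2.
Ratio test on column u2 — row 1: entry -5/3 ≤ 0; row 2: 2/(2/3) = 3. Minimum is 3 at row 2 (q leaves); pivot element 2/3.
After the second pivot the z-row RHS is 22 − (-2/3)·3 = 24.

24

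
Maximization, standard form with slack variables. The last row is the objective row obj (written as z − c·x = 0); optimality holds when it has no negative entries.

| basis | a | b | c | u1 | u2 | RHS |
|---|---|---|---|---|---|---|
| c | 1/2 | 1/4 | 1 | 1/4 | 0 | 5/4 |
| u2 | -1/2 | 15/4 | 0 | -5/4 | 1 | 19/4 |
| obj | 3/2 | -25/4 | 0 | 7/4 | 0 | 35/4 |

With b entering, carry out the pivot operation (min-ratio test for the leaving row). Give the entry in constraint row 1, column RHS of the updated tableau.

Ratio test on column b — row 1: (5/4)/(1/4) = 5; row 2: (19/4)/(15/4) = 19/15. Minimum is 19/15 at row 2 (u2 leaves); pivot element 15/4.
Divide row 2 by 15/4; eliminate column b from the other rows.
Row 1 update in column RHS: 5/4 − (1/4)·(19/15) = 14/15.

14/15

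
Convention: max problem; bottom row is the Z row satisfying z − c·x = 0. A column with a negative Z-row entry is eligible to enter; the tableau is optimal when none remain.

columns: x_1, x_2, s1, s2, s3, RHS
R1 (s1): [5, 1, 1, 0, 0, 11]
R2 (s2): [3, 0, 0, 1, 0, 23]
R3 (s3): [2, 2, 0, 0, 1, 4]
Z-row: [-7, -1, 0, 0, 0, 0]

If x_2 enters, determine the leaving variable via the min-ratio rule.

Column x_2 entries and ratios — s1: 11/1 = 11; s2: 0 ≤ 0, skip; s3: 4/2 = 2.
Smallest ratio is 2 in the row of s3, so s3 leaves.

s3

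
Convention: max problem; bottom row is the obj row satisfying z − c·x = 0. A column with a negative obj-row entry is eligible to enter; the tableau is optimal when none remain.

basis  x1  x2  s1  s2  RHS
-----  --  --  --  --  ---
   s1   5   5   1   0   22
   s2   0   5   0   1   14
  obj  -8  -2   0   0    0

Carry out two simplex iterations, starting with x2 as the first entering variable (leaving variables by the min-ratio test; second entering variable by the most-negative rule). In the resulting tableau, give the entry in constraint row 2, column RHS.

14/5

Ratio test on column x2 — row 1: 22/5 = 22/5; row 2: 14/5 = 14/5. Minimum is 14/5 at row 2 (s2 leaves); pivot element 5.
Divide row 2 by 5; eliminate column x2 from the other rows.
Second iteration: most negative obj-row entry is -8 in column x1, so x1 enters.
Ratio test on column x1 — row 1: 8/5 = 8/5; row 2: entry 0 ≤ 0. Minimum is 8/5 at row 1 (s1 leaves); pivot element 5.
Divide row 1 by 5; eliminate column x1 from the other rows.
After both pivots, the entry at constraint row 2, column RHS is 14/5.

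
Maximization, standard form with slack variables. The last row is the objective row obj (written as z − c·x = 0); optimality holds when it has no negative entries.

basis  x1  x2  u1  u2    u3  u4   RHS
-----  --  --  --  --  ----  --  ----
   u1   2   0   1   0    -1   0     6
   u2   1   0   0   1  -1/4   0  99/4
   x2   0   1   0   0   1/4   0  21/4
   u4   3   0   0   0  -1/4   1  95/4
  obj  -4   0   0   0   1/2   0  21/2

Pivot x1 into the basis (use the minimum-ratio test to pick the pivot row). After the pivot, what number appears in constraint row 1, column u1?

Ratio test on column x1 — row 1: 6/2 = 3; row 2: (99/4)/1 = 99/4; row 3: entry 0 ≤ 0; row 4: (95/4)/3 = 95/12. Minimum is 3 at row 1 (u1 leaves); pivot element 2.
Divide row 1 by 2; eliminate column x1 from the other rows.
In the new row 1, the u1 entry is the old entry divided by the pivot: 1/2 = 1/2.

1/2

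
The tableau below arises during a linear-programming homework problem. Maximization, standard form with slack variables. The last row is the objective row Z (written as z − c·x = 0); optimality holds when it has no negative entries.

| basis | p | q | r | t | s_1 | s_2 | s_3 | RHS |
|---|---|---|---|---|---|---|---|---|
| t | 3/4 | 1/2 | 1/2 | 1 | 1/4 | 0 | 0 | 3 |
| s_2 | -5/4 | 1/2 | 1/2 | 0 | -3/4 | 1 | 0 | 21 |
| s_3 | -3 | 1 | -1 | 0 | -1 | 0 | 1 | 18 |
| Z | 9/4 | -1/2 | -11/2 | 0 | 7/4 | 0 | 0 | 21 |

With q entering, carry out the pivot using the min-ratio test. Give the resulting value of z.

24

Ratio test on column q — row 1: 3/(1/2) = 6; row 2: 21/(1/2) = 42; row 3: 18/1 = 18. Minimum is 6 at row 1 (t leaves); pivot element 1/2.
Pivot on row 1; the Z-row RHS becomes 21 − (-1/2)·6 = 24.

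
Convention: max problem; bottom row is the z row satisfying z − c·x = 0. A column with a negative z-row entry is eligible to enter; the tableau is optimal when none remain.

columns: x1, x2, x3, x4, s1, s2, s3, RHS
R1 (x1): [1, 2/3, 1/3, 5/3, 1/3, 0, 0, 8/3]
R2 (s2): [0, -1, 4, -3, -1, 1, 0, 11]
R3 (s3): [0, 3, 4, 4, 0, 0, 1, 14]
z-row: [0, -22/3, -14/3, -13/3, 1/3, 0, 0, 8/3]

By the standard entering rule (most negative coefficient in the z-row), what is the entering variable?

Negative z-row entries: x2: -22/3, x3: -14/3, x4: -13/3.
The most negative is -22/3 in column x2, so x2 enters.

x2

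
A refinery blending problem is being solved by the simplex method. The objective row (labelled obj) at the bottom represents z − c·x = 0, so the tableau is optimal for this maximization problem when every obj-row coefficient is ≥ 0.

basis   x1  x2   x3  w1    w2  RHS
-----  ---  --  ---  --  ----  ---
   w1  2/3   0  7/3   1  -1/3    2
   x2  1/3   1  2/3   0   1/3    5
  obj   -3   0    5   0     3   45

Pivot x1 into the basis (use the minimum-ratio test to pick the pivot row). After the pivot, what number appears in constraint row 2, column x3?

-1/2

Ratio test on column x1 — row 1: 2/(2/3) = 3; row 2: 5/(1/3) = 15. Minimum is 3 at row 1 (w1 leaves); pivot element 2/3.
Divide row 1 by 2/3; eliminate column x1 from the other rows.
Row 2 update in column x3: 2/3 − (1/3)·(7/2) = -1/2.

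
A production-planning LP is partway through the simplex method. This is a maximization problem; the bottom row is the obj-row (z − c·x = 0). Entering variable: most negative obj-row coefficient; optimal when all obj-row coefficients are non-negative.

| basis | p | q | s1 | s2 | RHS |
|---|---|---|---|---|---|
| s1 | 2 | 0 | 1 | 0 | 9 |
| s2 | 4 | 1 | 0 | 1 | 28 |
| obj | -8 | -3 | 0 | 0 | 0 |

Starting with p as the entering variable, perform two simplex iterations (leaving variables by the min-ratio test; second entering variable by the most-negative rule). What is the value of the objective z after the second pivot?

Ratio test on column p — row 1: 9/2 = 9/2; row 2: 28/4 = 7. Minimum is 9/2 at row 1 (s1 leaves); pivot element 2.
Pivot on row 1; the obj-row RHS becomes 0 − (-8)·(9/2) = 36.
Next entering variable (most negative obj-row entry -3): q.
Ratio test on column q — row 1: entry 0 ≤ 0; row 2: 10/1 = 10. Minimum is 10 at row 2 (s2 leaves); pivot element 1.
After the second pivot the obj-row RHS is 36 − (-3)·10 = 66.

66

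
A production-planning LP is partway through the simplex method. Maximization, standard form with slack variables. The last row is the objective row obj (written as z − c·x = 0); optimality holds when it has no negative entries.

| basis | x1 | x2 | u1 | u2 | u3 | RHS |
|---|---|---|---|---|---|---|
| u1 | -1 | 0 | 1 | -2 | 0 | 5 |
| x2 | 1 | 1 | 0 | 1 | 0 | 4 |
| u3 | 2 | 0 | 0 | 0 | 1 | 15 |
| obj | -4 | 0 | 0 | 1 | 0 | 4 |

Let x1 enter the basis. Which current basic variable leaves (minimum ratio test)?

Column x1 entries and ratios — u1: -1 ≤ 0, skip; x2: 4/1 = 4; u3: 15/2 = 15/2.
Smallest ratio is 4 in the row of x2, so x2 leaves.

x2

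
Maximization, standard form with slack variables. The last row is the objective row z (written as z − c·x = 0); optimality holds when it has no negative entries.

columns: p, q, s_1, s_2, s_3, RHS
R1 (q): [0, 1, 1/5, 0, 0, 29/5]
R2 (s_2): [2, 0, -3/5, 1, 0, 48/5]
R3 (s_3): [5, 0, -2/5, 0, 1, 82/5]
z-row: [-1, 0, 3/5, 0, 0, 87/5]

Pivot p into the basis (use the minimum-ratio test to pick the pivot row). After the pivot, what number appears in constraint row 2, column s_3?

-2/5

Ratio test on column p — row 1: entry 0 ≤ 0; row 2: (48/5)/2 = 24/5; row 3: (82/5)/5 = 82/25. Minimum is 82/25 at row 3 (s_3 leaves); pivot element 5.
Divide row 3 by 5; eliminate column p from the other rows.
Row 2 update in column s_3: 0 − 2·(1/5) = -2/5.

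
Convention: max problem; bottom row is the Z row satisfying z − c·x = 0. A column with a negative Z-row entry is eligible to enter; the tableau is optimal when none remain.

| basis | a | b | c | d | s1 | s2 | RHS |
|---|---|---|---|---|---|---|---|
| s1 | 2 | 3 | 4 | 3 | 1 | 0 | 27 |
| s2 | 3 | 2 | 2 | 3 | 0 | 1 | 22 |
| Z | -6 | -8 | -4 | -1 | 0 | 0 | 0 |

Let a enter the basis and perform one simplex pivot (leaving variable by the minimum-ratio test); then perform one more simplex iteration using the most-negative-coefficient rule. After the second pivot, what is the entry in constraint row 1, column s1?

3/5

Ratio test on column a — row 1: 27/2 = 27/2; row 2: 22/3 = 22/3. Minimum is 22/3 at row 2 (s2 leaves); pivot element 3.
Divide row 2 by 3; eliminate column a from the other rows.
Second iteration: most negative Z-row entry is -4 in column b, so b enters.
Ratio test on column b — row 1: (37/3)/(5/3) = 37/5; row 2: (22/3)/(2/3) = 11. Minimum is 37/5 at row 1 (s1 leaves); pivot element 5/3.
Divide row 1 by 5/3; eliminate column b from the other rows.
After both pivots, the entry at constraint row 1, column s1 is 3/5.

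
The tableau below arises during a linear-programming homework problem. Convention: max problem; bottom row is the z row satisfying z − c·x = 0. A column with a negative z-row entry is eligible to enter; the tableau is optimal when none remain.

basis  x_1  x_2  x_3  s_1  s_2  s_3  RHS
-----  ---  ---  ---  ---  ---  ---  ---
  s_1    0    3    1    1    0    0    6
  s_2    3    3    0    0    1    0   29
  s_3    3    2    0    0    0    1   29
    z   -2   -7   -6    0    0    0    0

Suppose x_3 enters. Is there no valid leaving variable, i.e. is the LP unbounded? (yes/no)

no

Column x_3 has positive entries in row(s) 1, so the ratio test bounds it — not unbounded.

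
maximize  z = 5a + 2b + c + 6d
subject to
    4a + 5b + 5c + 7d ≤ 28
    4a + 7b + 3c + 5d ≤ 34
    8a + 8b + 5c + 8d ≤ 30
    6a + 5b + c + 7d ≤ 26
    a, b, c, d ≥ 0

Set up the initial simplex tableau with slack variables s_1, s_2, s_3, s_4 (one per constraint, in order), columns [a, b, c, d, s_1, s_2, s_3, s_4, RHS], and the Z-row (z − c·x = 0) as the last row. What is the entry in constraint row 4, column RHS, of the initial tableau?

26

The RHS of constraint 4 is b_4 = 26.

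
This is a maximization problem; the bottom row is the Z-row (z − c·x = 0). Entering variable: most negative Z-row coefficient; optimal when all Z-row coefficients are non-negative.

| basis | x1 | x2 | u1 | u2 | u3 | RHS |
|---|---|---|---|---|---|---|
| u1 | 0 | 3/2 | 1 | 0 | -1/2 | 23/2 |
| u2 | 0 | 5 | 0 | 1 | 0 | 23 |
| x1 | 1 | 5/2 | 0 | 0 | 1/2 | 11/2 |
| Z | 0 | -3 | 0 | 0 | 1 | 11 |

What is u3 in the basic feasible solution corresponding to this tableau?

0

u3 is not in the basis, so in the current basic feasible solution u3 = 0.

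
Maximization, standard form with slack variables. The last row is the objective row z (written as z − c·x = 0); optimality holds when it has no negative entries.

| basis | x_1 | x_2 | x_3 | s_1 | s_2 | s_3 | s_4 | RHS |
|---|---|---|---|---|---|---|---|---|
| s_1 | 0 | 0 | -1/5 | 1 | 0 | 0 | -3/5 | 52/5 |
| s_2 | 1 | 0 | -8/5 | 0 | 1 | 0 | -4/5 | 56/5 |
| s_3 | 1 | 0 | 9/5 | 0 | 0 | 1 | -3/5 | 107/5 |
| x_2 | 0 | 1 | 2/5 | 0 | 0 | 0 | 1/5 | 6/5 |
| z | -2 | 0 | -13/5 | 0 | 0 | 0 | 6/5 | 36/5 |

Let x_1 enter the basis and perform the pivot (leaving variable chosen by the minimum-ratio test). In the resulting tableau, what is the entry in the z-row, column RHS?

Ratio test on column x_1 — row 1: entry 0 ≤ 0; row 2: (56/5)/1 = 56/5; row 3: (107/5)/1 = 107/5; row 4: entry 0 ≤ 0. Minimum is 56/5 at row 2 (s_2 leaves); pivot element 1.
Divide row 2 by 1; eliminate column x_1 from the other rows.
z-row update in column RHS: 36/5 − (-2)·(56/5) = 148/5.

148/5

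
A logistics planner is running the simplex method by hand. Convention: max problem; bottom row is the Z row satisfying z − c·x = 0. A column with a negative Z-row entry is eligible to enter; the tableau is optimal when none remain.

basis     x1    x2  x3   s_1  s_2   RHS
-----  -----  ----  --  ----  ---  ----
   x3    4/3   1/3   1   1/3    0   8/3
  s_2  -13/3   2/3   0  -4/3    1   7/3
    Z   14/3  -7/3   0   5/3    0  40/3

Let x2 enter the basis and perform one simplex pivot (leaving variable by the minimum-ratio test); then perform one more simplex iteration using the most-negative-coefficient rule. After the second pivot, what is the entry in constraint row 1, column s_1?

Ratio test on column x2 — row 1: (8/3)/(1/3) = 8; row 2: (7/3)/(2/3) = 7/2. Minimum is 7/2 at row 2 (s_2 leaves); pivot element 2/3.
Divide row 2 by 2/3; eliminate column x2 from the other rows.
Second iteration: most negative Z-row entry is -21/2 in column x1, so x1 enters.
Ratio test on column x1 — row 1: (3/2)/(7/2) = 3/7; row 2: entry -13/2 ≤ 0. Minimum is 3/7 at row 1 (x3 leaves); pivot element 7/2.
Divide row 1 by 7/2; eliminate column x1 from the other rows.
After both pivots, the entry at constraint row 1, column s_1 is 2/7.

2/7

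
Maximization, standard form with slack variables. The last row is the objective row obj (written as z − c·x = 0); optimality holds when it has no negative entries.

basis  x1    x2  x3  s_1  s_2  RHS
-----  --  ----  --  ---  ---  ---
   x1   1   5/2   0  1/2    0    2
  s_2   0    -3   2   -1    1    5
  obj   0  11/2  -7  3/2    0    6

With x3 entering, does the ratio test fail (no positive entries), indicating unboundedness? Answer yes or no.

no

Column x3 has positive entries in row(s) 2, so the ratio test bounds it — not unbounded.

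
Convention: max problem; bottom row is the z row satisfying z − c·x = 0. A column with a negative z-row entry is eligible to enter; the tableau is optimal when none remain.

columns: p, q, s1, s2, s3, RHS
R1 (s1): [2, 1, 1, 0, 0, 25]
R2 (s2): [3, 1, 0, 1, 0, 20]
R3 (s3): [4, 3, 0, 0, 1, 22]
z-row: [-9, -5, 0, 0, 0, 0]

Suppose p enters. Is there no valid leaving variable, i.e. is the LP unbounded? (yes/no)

Column p has positive entries in row(s) 1, 2, 3, so the ratio test bounds it — not unbounded.

no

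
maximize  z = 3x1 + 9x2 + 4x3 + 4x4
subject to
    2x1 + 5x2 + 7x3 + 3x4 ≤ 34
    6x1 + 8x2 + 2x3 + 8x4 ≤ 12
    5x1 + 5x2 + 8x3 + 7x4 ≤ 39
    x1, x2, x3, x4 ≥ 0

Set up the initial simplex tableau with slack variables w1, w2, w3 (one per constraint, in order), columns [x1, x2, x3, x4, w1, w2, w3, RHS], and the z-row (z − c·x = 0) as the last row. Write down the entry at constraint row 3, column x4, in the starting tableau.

Constraint 3 has coefficient 7 on x4.

7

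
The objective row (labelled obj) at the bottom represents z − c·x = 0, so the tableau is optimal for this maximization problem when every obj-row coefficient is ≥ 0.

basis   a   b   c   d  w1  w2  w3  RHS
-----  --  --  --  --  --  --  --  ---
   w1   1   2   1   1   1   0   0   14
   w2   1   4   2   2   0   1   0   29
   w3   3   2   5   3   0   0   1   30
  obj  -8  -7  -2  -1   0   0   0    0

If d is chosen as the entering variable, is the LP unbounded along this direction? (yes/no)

no

Column d has positive entries in row(s) 1, 2, 3, so the ratio test bounds it — not unbounded.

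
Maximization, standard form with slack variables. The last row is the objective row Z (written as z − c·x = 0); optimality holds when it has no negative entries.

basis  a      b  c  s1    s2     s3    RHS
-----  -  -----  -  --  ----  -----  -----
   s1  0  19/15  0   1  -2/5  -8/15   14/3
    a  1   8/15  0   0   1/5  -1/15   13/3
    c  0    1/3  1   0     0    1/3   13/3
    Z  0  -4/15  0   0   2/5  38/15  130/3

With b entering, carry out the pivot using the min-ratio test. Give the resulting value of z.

Ratio test on column b — row 1: (14/3)/(19/15) = 70/19; row 2: (13/3)/(8/15) = 65/8; row 3: (13/3)/(1/3) = 13. Minimum is 70/19 at row 1 (s1 leaves); pivot element 19/15.
Pivot on row 1; the Z-row RHS becomes 130/3 − (-4/15)·(70/19) = 842/19.

842/19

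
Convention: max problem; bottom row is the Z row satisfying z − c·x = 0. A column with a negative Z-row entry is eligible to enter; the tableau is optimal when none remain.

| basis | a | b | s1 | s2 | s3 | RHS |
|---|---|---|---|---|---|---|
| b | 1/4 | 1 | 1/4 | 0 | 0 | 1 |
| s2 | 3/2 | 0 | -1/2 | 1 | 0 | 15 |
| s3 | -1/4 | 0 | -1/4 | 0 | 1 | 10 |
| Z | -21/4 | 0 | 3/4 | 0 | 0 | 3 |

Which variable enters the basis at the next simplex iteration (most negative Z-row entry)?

Negative Z-row entries: a: -21/4.
The most negative is -21/4 in column a, so a enters.

a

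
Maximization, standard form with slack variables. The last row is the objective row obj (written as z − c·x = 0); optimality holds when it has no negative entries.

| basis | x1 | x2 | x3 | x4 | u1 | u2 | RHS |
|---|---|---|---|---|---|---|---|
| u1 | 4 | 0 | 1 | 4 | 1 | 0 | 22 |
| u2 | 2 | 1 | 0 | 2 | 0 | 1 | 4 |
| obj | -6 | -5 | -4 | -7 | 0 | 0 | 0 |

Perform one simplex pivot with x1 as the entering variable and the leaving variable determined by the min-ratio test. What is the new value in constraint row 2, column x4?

Ratio test on column x1 — row 1: 22/4 = 11/2; row 2: 4/2 = 2. Minimum is 2 at row 2 (u2 leaves); pivot element 2.
Divide row 2 by 2; eliminate column x1 from the other rows.
In the new row 2, the x4 entry is the old entry divided by the pivot: 2/2 = 1.

1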